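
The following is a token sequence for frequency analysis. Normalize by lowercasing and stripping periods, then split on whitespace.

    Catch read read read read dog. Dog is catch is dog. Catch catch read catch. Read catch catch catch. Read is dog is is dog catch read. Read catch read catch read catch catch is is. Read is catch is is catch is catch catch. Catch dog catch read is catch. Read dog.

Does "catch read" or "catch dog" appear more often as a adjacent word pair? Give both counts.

"catch read": 9 occurrences
"catch dog": 1 occurrence

"catch read" (9 vs 1)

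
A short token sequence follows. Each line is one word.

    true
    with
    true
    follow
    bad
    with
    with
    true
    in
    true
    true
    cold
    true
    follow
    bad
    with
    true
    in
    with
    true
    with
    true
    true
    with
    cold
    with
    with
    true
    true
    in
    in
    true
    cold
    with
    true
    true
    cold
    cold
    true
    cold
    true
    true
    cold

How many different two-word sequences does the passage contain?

43 tokens → 42 bigram windows in total.
Repeated bigrams (each contributes count−1 duplicates):
  with true: 7
  true cold: 5
  true true: 5
  cold true: 3
  true in: 3
  true with: 3
  bad with: 2
  cold with: 2
  … (4 more repeated)
26 duplicate windows → 42 − 26 = 16 distinct.

16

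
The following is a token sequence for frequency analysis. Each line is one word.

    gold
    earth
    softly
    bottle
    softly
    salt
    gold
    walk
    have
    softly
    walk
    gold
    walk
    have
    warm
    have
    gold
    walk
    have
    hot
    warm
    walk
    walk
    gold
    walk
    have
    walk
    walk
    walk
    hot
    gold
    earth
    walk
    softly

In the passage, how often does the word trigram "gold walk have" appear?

Scanning the 32 overlapping trigram windows for "gold walk have":
  position 7–9: gold walk have
  position 12–14: gold walk have
  position 17–19: gold walk have
  position 24–26: gold walk have

4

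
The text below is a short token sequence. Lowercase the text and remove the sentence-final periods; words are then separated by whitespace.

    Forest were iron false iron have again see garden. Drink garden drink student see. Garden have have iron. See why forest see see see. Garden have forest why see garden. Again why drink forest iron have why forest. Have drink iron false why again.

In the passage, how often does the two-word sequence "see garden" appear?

Scanning the 43 overlapping bigram windows for "see garden":
  position 8–9: see garden
  position 14–15: see garden
  position 24–25: see garden
  position 29–30: see garden

4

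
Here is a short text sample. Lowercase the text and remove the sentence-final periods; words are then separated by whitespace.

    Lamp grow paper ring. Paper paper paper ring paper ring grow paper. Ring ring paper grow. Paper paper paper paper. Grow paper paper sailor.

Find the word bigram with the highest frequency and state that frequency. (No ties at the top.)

"paper paper", 6 times

Bigram frequencies (highest first):
  paper paper: 6
  grow paper: 4
  paper ring: 4
  ring paper: 3
  paper grow: 2
  lamp grow: 1
  … (3 more, each ≤ 1)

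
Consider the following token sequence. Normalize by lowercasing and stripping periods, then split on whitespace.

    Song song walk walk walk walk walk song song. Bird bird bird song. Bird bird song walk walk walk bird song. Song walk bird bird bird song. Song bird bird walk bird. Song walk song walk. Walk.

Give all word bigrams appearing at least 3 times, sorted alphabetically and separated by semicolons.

bird bird; bird song; song bird; song song; song walk; walk bird; walk walk

Bigram counts meeting the condition (at least 3 times):
  bird bird: 6
  bird song: 5
  song bird: 3
  song song: 4
  song walk: 5
  walk bird: 3
  walk walk: 7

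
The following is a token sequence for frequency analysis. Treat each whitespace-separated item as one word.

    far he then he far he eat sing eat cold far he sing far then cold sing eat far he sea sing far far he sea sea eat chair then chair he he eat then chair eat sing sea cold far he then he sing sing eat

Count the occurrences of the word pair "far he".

Scanning the 46 overlapping bigram windows for "far he":
  position 1–2: far he
  position 5–6: far he
  position 11–12: far he
  position 19–20: far he
  position 24–25: far he
  position 41–42: far he

6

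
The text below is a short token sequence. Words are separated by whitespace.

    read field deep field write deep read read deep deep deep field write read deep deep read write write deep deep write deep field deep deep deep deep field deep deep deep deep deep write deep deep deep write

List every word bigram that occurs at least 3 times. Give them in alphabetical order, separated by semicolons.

deep deep; deep field; deep write; field deep; write deep

Bigram counts meeting the condition (at least 3 times):
  deep deep: 13
  deep field: 4
  deep write: 3
  field deep: 3
  write deep: 4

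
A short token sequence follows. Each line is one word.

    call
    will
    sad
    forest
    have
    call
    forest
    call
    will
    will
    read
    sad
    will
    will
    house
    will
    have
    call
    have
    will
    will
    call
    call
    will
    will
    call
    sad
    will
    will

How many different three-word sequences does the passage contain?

29 tokens → 27 trigram windows in total.
Repeated trigrams (each contributes count−1 duplicates):
  call will will: 2
  sad will will: 2
  will will call: 2
3 duplicate windows → 27 − 3 = 24 distinct.

24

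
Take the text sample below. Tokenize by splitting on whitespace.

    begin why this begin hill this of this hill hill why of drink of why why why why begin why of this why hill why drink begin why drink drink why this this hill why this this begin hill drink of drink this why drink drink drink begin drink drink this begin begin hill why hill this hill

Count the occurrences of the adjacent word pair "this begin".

Scanning the 57 overlapping bigram windows for "this begin":
  position 3–4: this begin
  position 37–38: this begin
  position 51–52: this begin

3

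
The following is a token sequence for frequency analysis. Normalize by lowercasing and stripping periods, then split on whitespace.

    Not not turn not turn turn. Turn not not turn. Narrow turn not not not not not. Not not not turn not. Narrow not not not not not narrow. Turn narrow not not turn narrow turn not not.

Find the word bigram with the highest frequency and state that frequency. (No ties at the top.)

Bigram frequencies (highest first):
  not not: 15
  not turn: 5
  turn not: 5
  turn narrow: 3
  narrow turn: 3
  turn turn: 2
  … (2 more, each ≤ 2)

"not not", 15 times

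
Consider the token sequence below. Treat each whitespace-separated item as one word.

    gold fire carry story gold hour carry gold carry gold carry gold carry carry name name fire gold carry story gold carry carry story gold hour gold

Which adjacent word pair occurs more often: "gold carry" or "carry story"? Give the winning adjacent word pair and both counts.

"gold carry" (5 vs 3)

"gold carry": 5 occurrences
"carry story": 3 occurrences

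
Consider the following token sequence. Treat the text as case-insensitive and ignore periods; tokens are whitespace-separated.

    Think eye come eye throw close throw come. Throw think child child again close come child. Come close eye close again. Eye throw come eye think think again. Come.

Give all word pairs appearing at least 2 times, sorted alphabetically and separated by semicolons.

come eye; eye throw; throw come

Bigram counts meeting the condition (at least 2 times):
  come eye: 2
  eye throw: 2
  throw come: 2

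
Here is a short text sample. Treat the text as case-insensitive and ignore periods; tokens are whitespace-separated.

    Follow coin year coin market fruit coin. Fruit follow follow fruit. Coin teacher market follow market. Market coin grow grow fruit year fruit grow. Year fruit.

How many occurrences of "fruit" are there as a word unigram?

6

Scanning the 26 tokens for "fruit":
  position 6: fruit
  position 8: fruit
  position 11: fruit
  position 21: fruit
  position 23: fruit
  position 26: fruit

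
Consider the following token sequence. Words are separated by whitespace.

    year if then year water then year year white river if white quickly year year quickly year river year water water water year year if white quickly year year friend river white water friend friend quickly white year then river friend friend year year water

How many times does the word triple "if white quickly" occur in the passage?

2

Scanning the 43 overlapping trigram windows for "if white quickly":
  position 11–13: if white quickly
  position 25–27: if white quickly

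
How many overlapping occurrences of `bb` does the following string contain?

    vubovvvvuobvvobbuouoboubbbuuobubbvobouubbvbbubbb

Sliding a length-2 window over the 48 characters (47 positions):
  position 15–16: bb
  position 24–25: bb
  position 25–26: bb
  position 32–33: bb
  position 40–41: bb
  position 43–44: bb
  position 46–47: bb
  position 47–48: bb

8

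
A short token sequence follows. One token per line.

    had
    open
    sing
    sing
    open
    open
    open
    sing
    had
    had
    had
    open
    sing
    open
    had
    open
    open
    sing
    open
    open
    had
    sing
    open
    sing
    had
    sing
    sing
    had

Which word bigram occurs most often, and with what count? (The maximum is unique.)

Bigram frequencies (highest first):
  open sing: 5
  sing open: 4
  open open: 4
  had open: 3
  sing had: 3
  sing sing: 2
  … (3 more, each ≤ 2)

"open sing", 5 times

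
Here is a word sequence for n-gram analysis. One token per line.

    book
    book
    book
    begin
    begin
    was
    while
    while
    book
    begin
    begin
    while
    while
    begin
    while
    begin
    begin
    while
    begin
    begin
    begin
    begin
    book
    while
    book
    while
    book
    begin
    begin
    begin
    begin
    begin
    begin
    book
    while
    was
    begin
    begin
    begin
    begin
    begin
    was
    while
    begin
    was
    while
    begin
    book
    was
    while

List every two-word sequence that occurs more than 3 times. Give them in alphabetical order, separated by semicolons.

Bigram counts meeting the condition (more than 3 times):
  begin begin: 15
  was while: 4
  while begin: 5

begin begin; was while; while begin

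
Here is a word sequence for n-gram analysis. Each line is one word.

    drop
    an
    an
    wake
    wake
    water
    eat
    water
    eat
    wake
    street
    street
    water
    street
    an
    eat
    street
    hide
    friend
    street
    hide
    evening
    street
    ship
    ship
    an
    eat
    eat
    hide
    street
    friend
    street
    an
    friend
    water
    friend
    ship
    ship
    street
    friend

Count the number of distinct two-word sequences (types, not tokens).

32

40 tokens → 39 bigram windows in total.
Repeated bigrams (each contributes count−1 duplicates):
  an eat: 2
  friend street: 2
  ship ship: 2
  street an: 2
  street friend: 2
  street hide: 2
  water eat: 2
7 duplicate windows → 39 − 7 = 32 distinct.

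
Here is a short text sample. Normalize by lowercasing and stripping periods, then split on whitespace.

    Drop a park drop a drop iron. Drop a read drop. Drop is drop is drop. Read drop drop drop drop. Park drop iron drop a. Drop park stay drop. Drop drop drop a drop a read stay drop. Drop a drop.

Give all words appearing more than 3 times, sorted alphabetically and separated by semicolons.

Unigram counts meeting the condition (more than 3 times):
  a: 7
  drop: 23

a; drop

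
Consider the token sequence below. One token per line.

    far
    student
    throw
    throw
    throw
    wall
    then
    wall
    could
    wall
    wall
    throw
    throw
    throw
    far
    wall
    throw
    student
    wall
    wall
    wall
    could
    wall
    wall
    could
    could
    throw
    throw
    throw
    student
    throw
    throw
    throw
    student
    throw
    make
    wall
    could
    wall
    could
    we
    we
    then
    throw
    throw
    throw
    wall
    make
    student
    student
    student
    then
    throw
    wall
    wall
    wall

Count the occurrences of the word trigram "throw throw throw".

5

Scanning the 54 overlapping trigram windows for "throw throw throw":
  position 3–5: throw throw throw
  position 12–14: throw throw throw
  position 27–29: throw throw throw
  position 31–33: throw throw throw
  position 44–46: throw throw throw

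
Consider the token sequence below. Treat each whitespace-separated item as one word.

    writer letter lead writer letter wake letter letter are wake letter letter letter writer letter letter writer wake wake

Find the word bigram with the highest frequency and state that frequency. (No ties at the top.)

"letter letter", 4 times

Bigram frequencies (highest first):
  letter letter: 4
  writer letter: 3
  wake letter: 2
  letter writer: 2
  letter lead: 1
  lead writer: 1
  … (5 more, each ≤ 1)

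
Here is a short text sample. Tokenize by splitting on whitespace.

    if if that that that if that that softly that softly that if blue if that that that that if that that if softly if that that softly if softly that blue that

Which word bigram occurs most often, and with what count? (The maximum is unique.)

"that that", 8 times

Bigram frequencies (highest first):
  that that: 8
  if that: 5
  that if: 4
  that softly: 3
  softly that: 3
  if softly: 2
  … (6 more, each ≤ 2)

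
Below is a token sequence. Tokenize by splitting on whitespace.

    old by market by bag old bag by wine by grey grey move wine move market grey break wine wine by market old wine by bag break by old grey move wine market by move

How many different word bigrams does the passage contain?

27

35 tokens → 34 bigram windows in total.
Repeated bigrams (each contributes count−1 duplicates):
  wine by: 3
  by bag: 2
  by market: 2
  grey move: 2
  market by: 2
  move wine: 2
7 duplicate windows → 34 − 7 = 27 distinct.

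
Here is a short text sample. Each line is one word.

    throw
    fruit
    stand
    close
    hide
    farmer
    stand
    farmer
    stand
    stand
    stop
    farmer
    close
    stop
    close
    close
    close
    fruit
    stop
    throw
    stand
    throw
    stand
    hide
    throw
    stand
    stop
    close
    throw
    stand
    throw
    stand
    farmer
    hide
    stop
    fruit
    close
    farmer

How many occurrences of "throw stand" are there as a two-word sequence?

Scanning the 37 overlapping bigram windows for "throw stand":
  position 20–21: throw stand
  position 22–23: throw stand
  position 25–26: throw stand
  position 29–30: throw stand
  position 31–32: throw stand

5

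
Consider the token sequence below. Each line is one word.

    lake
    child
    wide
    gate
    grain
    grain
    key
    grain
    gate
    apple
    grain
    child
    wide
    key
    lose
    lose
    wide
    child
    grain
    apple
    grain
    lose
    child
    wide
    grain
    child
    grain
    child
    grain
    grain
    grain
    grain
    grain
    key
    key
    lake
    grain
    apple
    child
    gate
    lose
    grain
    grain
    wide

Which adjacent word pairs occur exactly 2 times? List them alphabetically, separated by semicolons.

apple grain; grain apple; grain key

Bigram counts meeting the condition (exactly 2 times):
  apple grain: 2
  grain apple: 2
  grain key: 2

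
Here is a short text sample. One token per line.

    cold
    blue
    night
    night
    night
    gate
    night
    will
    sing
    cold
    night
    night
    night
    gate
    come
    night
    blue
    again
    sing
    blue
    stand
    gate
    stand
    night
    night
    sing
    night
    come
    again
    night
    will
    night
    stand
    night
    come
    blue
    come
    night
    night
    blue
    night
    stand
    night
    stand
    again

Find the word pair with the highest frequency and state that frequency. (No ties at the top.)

Bigram frequencies (highest first):
  night night: 6
  stand night: 3
  night stand: 3
  blue night: 2
  night gate: 2
  night will: 2
  … (23 more, each ≤ 2)

"night night", 6 times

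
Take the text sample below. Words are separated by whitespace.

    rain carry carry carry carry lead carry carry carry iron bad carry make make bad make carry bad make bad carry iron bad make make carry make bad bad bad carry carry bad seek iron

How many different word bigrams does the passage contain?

16

35 tokens → 34 bigram windows in total.
Repeated bigrams (each contributes count−1 duplicates):
  carry carry: 6
  bad carry: 3
  bad make: 3
  make bad: 3
  bad bad: 2
  carry bad: 2
  carry iron: 2
  carry make: 2
  … (3 more repeated)
18 duplicate windows → 34 − 18 = 16 distinct.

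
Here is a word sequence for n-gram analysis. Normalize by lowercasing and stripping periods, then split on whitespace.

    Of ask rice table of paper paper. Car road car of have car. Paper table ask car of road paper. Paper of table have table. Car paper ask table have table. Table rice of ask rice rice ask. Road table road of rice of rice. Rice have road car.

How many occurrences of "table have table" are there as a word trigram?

2

Scanning the 47 overlapping trigram windows for "table have table":
  position 23–25: table have table
  position 29–31: table have table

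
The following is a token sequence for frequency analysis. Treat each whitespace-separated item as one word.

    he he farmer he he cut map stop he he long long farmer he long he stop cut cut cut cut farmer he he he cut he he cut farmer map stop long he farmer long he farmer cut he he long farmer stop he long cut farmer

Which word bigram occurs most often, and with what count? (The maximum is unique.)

"he he", 7 times

Bigram frequencies (highest first):
  he he: 7
  he long: 4
  he farmer: 3
  farmer he: 3
  he cut: 3
  long he: 3
  … (16 more, each ≤ 3)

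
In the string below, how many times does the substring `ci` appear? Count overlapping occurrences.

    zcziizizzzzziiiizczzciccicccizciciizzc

Sliding a length-2 window over the 38 characters (37 positions):
  position 21–22: ci
  position 24–25: ci
  position 28–29: ci
  position 31–32: ci
  position 33–34: ci

5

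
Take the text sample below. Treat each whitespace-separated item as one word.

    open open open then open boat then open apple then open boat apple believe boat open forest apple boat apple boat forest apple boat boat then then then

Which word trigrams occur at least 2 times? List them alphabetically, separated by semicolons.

forest apple boat; then open boat

Trigram counts meeting the condition (at least 2 times):
  forest apple boat: 2
  then open boat: 2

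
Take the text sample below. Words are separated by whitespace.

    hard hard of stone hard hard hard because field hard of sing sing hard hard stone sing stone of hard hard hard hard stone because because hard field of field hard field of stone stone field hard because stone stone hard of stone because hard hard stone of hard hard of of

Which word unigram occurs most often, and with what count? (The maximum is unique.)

"hard", 20 times

Unigram frequencies (highest first):
  hard: 20
  stone: 10
  of: 9
  because: 5
  field: 5
  sing: 3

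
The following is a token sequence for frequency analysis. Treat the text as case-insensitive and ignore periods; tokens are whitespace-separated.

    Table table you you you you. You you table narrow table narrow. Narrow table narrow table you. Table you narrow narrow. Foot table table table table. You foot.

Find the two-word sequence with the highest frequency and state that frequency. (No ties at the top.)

Bigram frequencies (highest first):
  you you: 5
  table table: 4
  table you: 4
  table narrow: 3
  narrow table: 3
  you table: 2
  … (5 more, each ≤ 2)

"you you", 5 times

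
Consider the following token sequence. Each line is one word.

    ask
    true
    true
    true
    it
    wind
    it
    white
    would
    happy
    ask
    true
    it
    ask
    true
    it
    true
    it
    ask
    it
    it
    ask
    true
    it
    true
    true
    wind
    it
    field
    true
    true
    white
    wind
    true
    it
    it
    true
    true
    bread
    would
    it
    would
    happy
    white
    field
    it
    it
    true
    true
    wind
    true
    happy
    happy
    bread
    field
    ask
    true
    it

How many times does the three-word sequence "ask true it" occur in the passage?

Scanning the 56 overlapping trigram windows for "ask true it":
  position 11–13: ask true it
  position 14–16: ask true it
  position 22–24: ask true it
  position 56–58: ask true it

4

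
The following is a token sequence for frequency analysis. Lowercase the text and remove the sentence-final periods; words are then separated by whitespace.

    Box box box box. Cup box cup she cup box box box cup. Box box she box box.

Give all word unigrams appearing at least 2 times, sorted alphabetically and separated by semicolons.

Unigram counts meeting the condition (at least 2 times):
  box: 12
  cup: 4
  she: 2

box; cup; she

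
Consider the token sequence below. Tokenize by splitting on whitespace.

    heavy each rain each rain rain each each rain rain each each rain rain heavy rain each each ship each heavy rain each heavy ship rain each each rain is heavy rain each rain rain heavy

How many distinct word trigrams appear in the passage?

21

36 tokens → 34 trigram windows in total.
Repeated trigrams (each contributes count−1 duplicates):
  each rain rain: 4
  rain each each: 4
  each each rain: 3
  heavy rain each: 3
  rain each rain: 2
  rain rain each: 2
  rain rain heavy: 2
13 duplicate windows → 34 − 13 = 21 distinct.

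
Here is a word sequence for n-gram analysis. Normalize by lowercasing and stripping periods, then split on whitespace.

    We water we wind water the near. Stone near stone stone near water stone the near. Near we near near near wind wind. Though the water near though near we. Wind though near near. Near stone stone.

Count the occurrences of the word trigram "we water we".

1

Scanning the 35 overlapping trigram windows for "we water we":
  position 1–3: we water we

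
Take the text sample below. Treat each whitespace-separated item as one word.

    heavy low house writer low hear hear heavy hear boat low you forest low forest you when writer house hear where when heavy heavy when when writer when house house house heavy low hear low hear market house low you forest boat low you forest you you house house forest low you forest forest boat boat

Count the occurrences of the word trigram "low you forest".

Scanning the 54 overlapping trigram windows for "low you forest":
  position 11–13: low you forest
  position 39–41: low you forest
  position 43–45: low you forest
  position 51–53: low you forest

4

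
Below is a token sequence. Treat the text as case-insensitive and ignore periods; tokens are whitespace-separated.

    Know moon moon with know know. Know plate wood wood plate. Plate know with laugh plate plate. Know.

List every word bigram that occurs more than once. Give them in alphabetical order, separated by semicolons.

know know; plate know; plate plate

Bigram counts meeting the condition (more than once):
  know know: 2
  plate know: 2
  plate plate: 2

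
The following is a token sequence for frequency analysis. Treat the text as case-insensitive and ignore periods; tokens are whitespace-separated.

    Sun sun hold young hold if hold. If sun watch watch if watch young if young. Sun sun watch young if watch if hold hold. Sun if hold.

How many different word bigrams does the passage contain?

18

28 tokens → 27 bigram windows in total.
Repeated bigrams (each contributes count−1 duplicates):
  if hold: 3
  hold if: 2
  if watch: 2
  sun sun: 2
  sun watch: 2
  watch if: 2
  watch young: 2
  young if: 2
9 duplicate windows → 27 − 9 = 18 distinct.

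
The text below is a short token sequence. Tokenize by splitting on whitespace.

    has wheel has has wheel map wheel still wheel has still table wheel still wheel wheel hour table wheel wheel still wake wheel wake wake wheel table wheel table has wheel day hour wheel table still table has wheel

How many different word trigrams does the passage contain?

39 tokens → 37 trigram windows in total.
Repeated trigrams (each contributes count−1 duplicates):
  table has wheel: 2
  wheel still wheel: 2
2 duplicate windows → 37 − 2 = 35 distinct.

35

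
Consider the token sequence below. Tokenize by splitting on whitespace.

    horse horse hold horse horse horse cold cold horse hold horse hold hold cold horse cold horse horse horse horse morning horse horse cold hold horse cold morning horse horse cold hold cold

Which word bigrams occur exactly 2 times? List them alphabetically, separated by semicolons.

Bigram counts meeting the condition (exactly 2 times):
  cold hold: 2
  hold cold: 2
  morning horse: 2

cold hold; hold cold; morning horse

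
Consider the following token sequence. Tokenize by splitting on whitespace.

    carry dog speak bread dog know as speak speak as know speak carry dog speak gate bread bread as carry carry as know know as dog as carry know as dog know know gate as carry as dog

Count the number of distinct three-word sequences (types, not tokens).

34

38 tokens → 36 trigram windows in total.
Repeated trigrams (each contributes count−1 duplicates):
  carry dog speak: 2
  know as dog: 2
2 duplicate windows → 36 − 2 = 34 distinct.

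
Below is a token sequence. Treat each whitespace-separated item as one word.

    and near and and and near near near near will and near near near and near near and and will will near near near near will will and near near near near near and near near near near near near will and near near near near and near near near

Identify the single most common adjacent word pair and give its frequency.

Bigram frequencies (highest first):
  near near: 23
  and near: 8
  near and: 5
  and and: 3
  near will: 3
  will and: 3
  … (3 more, each ≤ 2)

"near near", 23 times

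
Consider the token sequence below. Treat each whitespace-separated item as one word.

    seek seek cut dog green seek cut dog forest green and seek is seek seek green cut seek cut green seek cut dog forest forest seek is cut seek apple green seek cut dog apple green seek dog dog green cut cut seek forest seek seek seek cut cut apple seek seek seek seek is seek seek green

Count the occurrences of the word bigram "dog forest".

Scanning the 57 overlapping bigram windows for "dog forest":
  position 8–9: dog forest
  position 23–24: dog forest

2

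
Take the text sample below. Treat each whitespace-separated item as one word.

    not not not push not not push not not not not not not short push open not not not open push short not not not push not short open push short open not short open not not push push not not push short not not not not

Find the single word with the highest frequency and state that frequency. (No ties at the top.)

"not", 27 times

Unigram frequencies (highest first):
  not: 27
  push: 9
  short: 6
  open: 5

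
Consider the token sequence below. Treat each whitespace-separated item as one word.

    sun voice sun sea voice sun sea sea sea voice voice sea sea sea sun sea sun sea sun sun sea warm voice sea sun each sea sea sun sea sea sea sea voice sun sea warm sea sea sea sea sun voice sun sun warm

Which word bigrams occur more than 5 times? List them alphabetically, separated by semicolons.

sea sea; sea sun; sun sea

Bigram counts meeting the condition (more than 5 times):
  sea sea: 11
  sea sun: 6
  sun sea: 7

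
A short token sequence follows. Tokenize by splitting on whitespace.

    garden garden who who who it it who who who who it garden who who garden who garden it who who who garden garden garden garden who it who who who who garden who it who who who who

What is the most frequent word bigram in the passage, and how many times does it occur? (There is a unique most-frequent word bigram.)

"who who", 14 times

Bigram frequencies (highest first):
  who who: 14
  garden who: 5
  garden garden: 4
  who it: 4
  it who: 4
  who garden: 4
  … (3 more, each ≤ 1)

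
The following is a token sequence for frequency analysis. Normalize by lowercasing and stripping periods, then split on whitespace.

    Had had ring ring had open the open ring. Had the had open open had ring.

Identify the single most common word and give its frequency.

"had", 6 times

Unigram frequencies (highest first):
  had: 6
  ring: 4
  open: 4
  the: 2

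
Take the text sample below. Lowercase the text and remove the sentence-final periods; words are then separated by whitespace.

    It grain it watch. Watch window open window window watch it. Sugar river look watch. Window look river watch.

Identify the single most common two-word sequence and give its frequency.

Bigram frequencies (highest first):
  watch window: 2
  it grain: 1
  grain it: 1
  it watch: 1
  watch watch: 1
  window open: 1
  … (11 more, each ≤ 1)

"watch window", 2 times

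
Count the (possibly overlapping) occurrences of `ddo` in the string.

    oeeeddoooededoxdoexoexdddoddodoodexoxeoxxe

Sliding a length-3 window over the 42 characters (40 positions):
  position 5–7: ddo
  position 24–26: ddo
  position 27–29: ddo

3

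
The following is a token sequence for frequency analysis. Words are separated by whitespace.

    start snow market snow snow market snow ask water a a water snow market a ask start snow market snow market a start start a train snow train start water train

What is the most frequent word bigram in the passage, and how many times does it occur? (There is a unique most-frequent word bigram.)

Bigram frequencies (highest first):
  snow market: 5
  market snow: 3
  start snow: 2
  market a: 2
  snow snow: 1
  snow ask: 1
  … (16 more, each ≤ 1)

"snow market", 5 times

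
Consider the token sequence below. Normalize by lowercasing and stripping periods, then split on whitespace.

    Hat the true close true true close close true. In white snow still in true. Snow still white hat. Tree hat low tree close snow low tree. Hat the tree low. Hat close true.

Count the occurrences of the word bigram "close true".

3

Scanning the 33 overlapping bigram windows for "close true":
  position 4–5: close true
  position 8–9: close true
  position 33–34: close true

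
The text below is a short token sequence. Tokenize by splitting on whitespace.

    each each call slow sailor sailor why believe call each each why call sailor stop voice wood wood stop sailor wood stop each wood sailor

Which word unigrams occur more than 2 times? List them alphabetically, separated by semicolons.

Unigram counts meeting the condition (more than 2 times):
  call: 3
  each: 5
  sailor: 5
  stop: 3
  wood: 4

call; each; sailor; stop; wood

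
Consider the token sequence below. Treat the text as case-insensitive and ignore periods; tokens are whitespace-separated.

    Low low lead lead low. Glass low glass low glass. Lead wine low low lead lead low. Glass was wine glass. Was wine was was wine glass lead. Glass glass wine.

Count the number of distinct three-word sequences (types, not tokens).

31 tokens → 29 trigram windows in total.
Repeated trigrams (each contributes count−1 duplicates):
  glass low glass: 2
  glass was wine: 2
  lead lead low: 2
  lead low glass: 2
  low glass low: 2
  low lead lead: 2
  low low lead: 2
  was wine glass: 2
8 duplicate windows → 29 − 8 = 21 distinct.

21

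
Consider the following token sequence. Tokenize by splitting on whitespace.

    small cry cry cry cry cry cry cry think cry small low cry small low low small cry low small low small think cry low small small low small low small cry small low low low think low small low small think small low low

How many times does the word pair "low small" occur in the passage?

8

Scanning the 44 overlapping bigram windows for "low small":
  position 16–17: low small
  position 19–20: low small
  position 21–22: low small
  position 25–26: low small
  position 28–29: low small
  position 30–31: low small
  position 38–39: low small
  position 40–41: low small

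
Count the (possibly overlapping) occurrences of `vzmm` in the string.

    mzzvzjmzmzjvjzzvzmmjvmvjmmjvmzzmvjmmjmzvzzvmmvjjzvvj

1

Sliding a length-4 window over the 52 characters (49 positions):
  position 16–19: vzmm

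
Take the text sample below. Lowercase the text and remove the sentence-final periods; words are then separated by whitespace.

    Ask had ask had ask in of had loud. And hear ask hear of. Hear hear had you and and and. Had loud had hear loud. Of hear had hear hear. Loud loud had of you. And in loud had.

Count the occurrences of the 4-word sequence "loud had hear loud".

Scanning the 37 overlapping 4-gram windows for "loud had hear loud":
  position 23–26: loud had hear loud

1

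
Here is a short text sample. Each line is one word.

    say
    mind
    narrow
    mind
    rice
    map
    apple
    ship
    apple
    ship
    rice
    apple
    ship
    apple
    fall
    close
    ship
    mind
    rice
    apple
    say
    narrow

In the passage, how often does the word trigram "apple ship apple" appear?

Scanning the 20 overlapping trigram windows for "apple ship apple":
  position 7–9: apple ship apple
  position 12–14: apple ship apple

2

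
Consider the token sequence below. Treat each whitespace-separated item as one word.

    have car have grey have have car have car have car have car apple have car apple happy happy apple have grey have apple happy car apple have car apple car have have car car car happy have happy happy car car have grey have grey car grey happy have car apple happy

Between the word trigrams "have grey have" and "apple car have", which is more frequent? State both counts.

"have grey have" (3 vs 1)

"have grey have": 3 occurrences
"apple car have": 1 occurrence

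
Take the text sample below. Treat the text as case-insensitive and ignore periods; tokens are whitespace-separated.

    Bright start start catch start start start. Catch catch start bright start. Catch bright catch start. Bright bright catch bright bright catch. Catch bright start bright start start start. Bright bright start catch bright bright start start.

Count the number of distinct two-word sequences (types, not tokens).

37 tokens → 36 bigram windows in total.
Repeated bigrams (each contributes count−1 duplicates):
  bright start: 6
  start start: 6
  bright bright: 4
  catch bright: 4
  start bright: 4
  start catch: 4
  bright catch: 3
  catch start: 3
  … (1 more repeated)
27 duplicate windows → 36 − 27 = 9 distinct.

9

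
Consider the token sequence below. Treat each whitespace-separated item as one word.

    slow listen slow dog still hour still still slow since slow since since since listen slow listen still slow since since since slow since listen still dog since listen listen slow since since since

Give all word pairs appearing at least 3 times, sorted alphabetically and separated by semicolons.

listen slow; since listen; since since; slow since

Bigram counts meeting the condition (at least 3 times):
  listen slow: 3
  since listen: 3
  since since: 6
  slow since: 5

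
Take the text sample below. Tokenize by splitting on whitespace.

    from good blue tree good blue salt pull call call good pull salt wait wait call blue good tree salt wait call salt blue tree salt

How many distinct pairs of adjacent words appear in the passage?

26 tokens → 25 bigram windows in total.
Repeated bigrams (each contributes count−1 duplicates):
  blue tree: 2
  good blue: 2
  salt wait: 2
  tree salt: 2
  wait call: 2
5 duplicate windows → 25 − 5 = 20 distinct.

20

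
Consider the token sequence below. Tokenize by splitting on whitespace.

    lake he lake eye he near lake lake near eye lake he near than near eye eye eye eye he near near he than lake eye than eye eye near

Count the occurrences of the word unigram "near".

7

Scanning the 30 tokens for "near":
  position 6: near
  position 9: near
  position 13: near
  position 15: near
  position 21: near
  position 22: near
  position 30: near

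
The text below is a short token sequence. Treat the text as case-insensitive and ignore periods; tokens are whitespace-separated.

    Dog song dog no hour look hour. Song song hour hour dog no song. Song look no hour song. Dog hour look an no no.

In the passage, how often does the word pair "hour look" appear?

Scanning the 24 overlapping bigram windows for "hour look":
  position 5–6: hour look
  position 21–22: hour look

2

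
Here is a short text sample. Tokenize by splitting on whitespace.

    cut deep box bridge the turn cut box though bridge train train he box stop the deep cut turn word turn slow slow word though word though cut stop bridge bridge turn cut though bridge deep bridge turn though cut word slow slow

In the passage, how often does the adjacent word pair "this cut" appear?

Scanning the 42 overlapping bigram windows for "this cut":
  (none found)

0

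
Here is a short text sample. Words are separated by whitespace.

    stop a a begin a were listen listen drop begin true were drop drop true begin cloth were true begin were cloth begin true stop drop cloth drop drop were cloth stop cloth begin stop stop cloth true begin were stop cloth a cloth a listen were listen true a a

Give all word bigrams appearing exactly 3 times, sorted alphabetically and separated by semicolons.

stop cloth; true begin

Bigram counts meeting the condition (exactly 3 times):
  stop cloth: 3
  true begin: 3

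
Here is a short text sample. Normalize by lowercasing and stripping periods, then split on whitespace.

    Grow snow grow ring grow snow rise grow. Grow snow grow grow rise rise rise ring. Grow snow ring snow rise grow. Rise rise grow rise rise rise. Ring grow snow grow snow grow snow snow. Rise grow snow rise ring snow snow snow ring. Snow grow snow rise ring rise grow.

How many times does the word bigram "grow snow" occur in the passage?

9

Scanning the 51 overlapping bigram windows for "grow snow":
  position 1–2: grow snow
  position 5–6: grow snow
  position 9–10: grow snow
  position 17–18: grow snow
  position 30–31: grow snow
  position 32–33: grow snow
  position 34–35: grow snow
  position 38–39: grow snow
  position 47–48: grow snow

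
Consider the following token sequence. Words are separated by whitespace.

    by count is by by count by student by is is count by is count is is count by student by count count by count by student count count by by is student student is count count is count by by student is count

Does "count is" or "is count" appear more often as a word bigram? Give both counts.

"is count" (6 vs 3)

"count is": 3 occurrences
"is count": 6 occurrences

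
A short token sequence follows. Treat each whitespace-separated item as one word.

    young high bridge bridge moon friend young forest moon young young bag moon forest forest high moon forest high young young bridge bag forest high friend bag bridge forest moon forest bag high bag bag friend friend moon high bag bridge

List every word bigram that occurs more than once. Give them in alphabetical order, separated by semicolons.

Bigram counts meeting the condition (more than once):
  bag bridge: 2
  forest high: 3
  forest moon: 2
  high bag: 2
  moon forest: 3
  young young: 2

bag bridge; forest high; forest moon; high bag; moon forest; young young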